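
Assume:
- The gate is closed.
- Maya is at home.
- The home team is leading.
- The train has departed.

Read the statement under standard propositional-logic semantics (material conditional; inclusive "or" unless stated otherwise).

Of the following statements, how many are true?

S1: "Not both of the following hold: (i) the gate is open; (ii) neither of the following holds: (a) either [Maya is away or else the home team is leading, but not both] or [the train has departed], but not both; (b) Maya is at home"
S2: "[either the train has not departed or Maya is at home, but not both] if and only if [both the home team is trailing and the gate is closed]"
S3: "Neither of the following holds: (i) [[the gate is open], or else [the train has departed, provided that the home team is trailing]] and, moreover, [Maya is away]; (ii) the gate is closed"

Let P = "the gate is open" (F), Q = "Maya is at home" (T), R = "the home team is leading" (T), S = "the train has departed" (T).

S1: This is P ↑ (((¬Q ⊕ R) ⊕ S) ↓ Q).

¬Q = ¬T = F
¬Q ⊕ R = F ⊕ T = T
(¬Q ⊕ R) ⊕ S = T ⊕ T = F
((¬Q ⊕ R) ⊕ S) ↓ Q = F ↓ T = F
P ↑ (((¬Q ⊕ R) ⊕ S) ↓ Q) = F ↑ F = T
So S1 is true.

S2: Formalization: (¬S ⊕ Q) ↔ (¬R ∧ ¬P)

¬S = ¬T = F
¬S ⊕ Q = F ⊕ T = T
¬R = ¬T = F
¬P = ¬F = T
¬R ∧ ¬P = F ∧ T = F
(¬S ⊕ Q) ↔ (¬R ∧ ¬P) = T ↔ F = F
Thus S2 is false.

S3: In symbols: ((P ∨ (¬R → S)) ∧ ¬Q) ↓ ¬P

¬R = ¬T = F
¬R → S = F → T = T
P ∨ (¬R → S) = F ∨ T = T
¬Q = ¬T = F
(P ∨ (¬R → S)) ∧ ¬Q = T ∧ F = F
¬P = ¬F = T
((P ∨ (¬R → S)) ∧ ¬Q) ↓ ¬P = F ↓ T = F
So S3 is false.

Count: 1.

1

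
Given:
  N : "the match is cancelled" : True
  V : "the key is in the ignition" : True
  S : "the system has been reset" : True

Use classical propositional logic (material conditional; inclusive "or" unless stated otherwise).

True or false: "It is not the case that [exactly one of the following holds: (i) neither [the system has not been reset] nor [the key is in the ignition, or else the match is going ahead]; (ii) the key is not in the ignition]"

True.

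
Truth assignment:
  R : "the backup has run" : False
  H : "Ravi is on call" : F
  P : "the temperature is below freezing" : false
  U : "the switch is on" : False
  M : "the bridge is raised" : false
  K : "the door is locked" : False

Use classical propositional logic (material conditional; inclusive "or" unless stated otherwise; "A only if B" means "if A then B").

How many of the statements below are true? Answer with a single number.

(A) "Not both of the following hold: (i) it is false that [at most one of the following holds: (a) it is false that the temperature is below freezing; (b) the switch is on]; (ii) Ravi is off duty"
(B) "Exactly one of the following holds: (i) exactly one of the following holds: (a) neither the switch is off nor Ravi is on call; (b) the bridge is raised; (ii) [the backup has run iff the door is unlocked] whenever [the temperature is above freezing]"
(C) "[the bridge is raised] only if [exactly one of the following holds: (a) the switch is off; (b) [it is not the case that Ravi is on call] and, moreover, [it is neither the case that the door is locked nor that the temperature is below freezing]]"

2

(A): Formalization: ¬(¬P ↑ U) ↑ ¬H

¬P = ¬F = T
¬P ↑ U = T ↑ F = T
¬(¬P ↑ U) = ¬T = F
¬H = ¬F = T
¬(¬P ↑ U) ↑ ¬H = F ↑ T = T
Hence (A) is true.

(B): In symbols: ((¬U ↓ H) ⊕ M) ⊕ (¬P → (R ↔ ¬K))

¬U = ¬F = T
¬U ↓ H = T ↓ F = F
(¬U ↓ H) ⊕ M = F ⊕ F = F
¬P = ¬F = T
¬K = ¬F = T
R ↔ ¬K = F ↔ T = F
¬P → (R ↔ ¬K) = T → F = F
((¬U ↓ H) ⊕ M) ⊕ (¬P → (R ↔ ¬K)) = F ⊕ F = F
So (B) is false.

(C): Parsed as M → (¬U ⊕ (¬H ∧ (K ↓ P)))

¬U = ¬F = T
¬H = ¬F = T
K ↓ P = F ↓ F = T
¬H ∧ (K ↓ P) = T ∧ T = T
¬U ⊕ (¬H ∧ (K ↓ P)) = T ⊕ T = F
M → (¬U ⊕ (¬H ∧ (K ↓ P))) = F → F = T
Hence (C) is true.

2 of the 3 statements are true ((A), (C)).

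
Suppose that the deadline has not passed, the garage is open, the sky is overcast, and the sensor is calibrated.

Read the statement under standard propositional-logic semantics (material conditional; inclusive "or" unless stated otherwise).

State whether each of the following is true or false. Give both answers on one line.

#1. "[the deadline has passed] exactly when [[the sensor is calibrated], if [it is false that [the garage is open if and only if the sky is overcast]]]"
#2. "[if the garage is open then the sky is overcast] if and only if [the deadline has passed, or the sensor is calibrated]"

#1 false, #2 true

Let V = "the deadline has passed" (F), W = "the garage is closed" (F), N = "the sky is overcast" (T), M = "the sensor is calibrated" (T).

#1: This is V ↔ (¬(¬W ↔ N) → M).

¬W = ¬F = T
¬W ↔ N = T ↔ T = T
¬(¬W ↔ N) = ¬T = F
¬(¬W ↔ N) → M = F → T = T
V ↔ (¬(¬W ↔ N) → M) = F ↔ T = F
Thus #1 is false.

#2: In symbols: (¬W → N) ↔ (V ∨ M)

¬W = ¬F = T
¬W → N = T → T = T
V ∨ M = F ∨ T = T
(¬W → N) ↔ (V ∨ M) = T ↔ T = T
Hence #2 is true.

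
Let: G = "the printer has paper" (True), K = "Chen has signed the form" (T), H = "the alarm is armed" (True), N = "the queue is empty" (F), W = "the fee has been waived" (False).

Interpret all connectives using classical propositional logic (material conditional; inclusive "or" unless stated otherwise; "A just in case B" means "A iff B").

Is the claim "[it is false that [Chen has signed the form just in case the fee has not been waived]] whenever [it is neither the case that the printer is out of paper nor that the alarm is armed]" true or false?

Parsed as (¬G ↓ H) → ¬(K ↔ ¬W)

¬G = ¬T = F
¬G ↓ H = F ↓ T = F
¬W = ¬F = T
K ↔ ¬W = T ↔ T = T
¬(K ↔ ¬W) = ¬T = F
(¬G ↓ H) → ¬(K ↔ ¬W) = F → F = T

True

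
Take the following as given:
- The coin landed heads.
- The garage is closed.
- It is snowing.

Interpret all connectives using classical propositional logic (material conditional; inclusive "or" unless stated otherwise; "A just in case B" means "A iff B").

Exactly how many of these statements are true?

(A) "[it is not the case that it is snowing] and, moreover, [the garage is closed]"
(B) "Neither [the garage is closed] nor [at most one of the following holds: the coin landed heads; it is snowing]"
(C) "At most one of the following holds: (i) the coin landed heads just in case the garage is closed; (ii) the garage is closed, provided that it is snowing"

0

Let P = "it is snowing" (True), Q = "the garage is closed" (True), L = "the coin landed heads" (True).

(A): This is not P and Q.

not P = not True = False
not P and Q = False and True = False
So (A) is false.

(B): This is Q nor (L nand P).

L nand P = True nand True = False
Q nor (L nand P) = True nor False = False
Hence (B) is false.

(C): In symbols: (L iff Q) nand (P -> Q)

L iff Q = True iff True = True
P -> Q = True -> True = True
(L iff Q) nand (P -> Q) = True nand True = False
Hence (C) is false.

True statements: 0 (none).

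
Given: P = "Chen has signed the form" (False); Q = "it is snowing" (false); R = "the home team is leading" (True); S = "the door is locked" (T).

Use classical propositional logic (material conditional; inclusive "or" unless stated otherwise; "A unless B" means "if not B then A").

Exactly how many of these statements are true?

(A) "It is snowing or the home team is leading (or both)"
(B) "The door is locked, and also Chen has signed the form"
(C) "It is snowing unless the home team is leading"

(A): In symbols: Q or R

Q or R = False or True = True
Hence (A) is true.

(B): Parsed as S and P

S and P = True and False = False
Hence (B) is false.

(C): In symbols: Q or R

Q or R = False or True = True
So (C) is true.

Count: 2.

2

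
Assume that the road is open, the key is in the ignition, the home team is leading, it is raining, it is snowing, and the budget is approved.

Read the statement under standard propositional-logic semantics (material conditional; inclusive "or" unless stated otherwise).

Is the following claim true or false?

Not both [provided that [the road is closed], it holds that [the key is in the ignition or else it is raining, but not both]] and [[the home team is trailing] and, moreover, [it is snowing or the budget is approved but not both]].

The statement is true.

Let P = "the road is closed" (False), Q = "the key is in the ignition" (True), S = "it is raining" (True), R = "the home team is leading" (True), U = "it is snowing" (True), V = "the budget is approved" (True).
Parsed as (P -> (Q xor S)) nand (not R and (U xor V))

Q xor S = True xor True = False
P -> (Q xor S) = False -> False = True
not R = not True = False
U xor V = True xor True = False
not R and (U xor V) = False and False = False
(P -> (Q xor S)) nand (not R and (U xor V)) = True nand False = True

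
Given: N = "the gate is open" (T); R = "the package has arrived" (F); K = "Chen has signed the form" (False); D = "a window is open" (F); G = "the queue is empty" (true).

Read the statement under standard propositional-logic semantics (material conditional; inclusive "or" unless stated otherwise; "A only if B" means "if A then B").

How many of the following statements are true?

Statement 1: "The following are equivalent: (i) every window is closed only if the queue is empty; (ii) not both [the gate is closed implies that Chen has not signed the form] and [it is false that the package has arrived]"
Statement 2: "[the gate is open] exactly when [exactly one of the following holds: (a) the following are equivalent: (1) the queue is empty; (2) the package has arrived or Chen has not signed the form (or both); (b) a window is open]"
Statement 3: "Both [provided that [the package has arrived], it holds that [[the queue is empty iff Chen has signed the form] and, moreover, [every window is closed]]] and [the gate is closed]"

1

Statement 1: Parsed as (¬D → G) ↔ ((¬N → ¬K) ↑ ¬R)

¬D = ¬F = T
¬D → G = T → T = T
¬N = ¬T = F
¬K = ¬F = T
¬N → ¬K = F → T = T
¬R = ¬F = T
(¬N → ¬K) ↑ ¬R = T ↑ T = F
(¬D → G) ↔ ((¬N → ¬K) ↑ ¬R) = T ↔ F = F
Thus Statement 1 is false.

Statement 2: Parsed as N ↔ ((G ↔ (R ∨ ¬K)) ⊕ D)

¬K = ¬F = T
R ∨ ¬K = F ∨ T = T
G ↔ (R ∨ ¬K) = T ↔ T = T
(G ↔ (R ∨ ¬K)) ⊕ D = T ⊕ F = T
N ↔ ((G ↔ (R ∨ ¬K)) ⊕ D) = T ↔ T = T
So Statement 2 is true.

Statement 3: In symbols: (R → ((G ↔ K) ∧ ¬D)) ∧ ¬N

G ↔ K = T ↔ F = F
¬D = ¬F = T
(G ↔ K) ∧ ¬D = F ∧ T = F
R → ((G ↔ K) ∧ ¬D) = F → F = T
¬N = ¬T = F
(R → ((G ↔ K) ∧ ¬D)) ∧ ¬N = T ∧ F = F
So Statement 3 is false.

1 of the 3 statements is true (Statement 2).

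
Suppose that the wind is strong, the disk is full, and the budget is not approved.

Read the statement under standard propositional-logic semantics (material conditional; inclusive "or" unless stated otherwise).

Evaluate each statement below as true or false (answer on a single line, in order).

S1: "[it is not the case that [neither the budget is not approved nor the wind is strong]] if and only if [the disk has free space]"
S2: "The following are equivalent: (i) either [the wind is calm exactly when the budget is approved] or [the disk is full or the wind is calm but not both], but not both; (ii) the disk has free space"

S1 false; S2 true

Let R = "the budget is approved" (False), P = "the wind is strong" (True), Q = "the disk is full" (True).

S1: Parsed as not (not R nor P) iff not Q

not R = not False = True
not R nor P = True nor True = False
not (not R nor P) = not False = True
not Q = not True = False
not (not R nor P) iff not Q = True iff False = False
Hence S1 is false.

S2: Parsed as ((not P iff R) xor (Q xor not P)) iff not Q

not P = not True = False
not P iff R = False iff False = True
not P = not True = False
Q xor not P = True xor False = True
(not P iff R) xor (Q xor not P) = True xor True = False
not Q = not True = False
((not P iff R) xor (Q xor not P)) iff not Q = False iff False = True
Thus S2 is true.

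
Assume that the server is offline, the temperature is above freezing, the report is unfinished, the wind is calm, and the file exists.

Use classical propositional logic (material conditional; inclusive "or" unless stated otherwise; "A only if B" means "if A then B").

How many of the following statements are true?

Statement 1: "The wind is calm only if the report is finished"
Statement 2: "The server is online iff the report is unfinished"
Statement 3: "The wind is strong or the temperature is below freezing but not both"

Let S = "the wind is strong" (F), R = "the report is finished" (F), P = "the server is online" (F), Q = "the temperature is below freezing" (F).

Statement 1: Parsed as ~S -> R

~S = ~F = T
~S -> R = T -> F = F
So Statement 1 is false.

Statement 2: This is P <-> ~R.

~R = ~F = T
P <-> ~R = F <-> T = F
So Statement 2 is false.

Statement 3: Formalization: S xor Q

S xor Q = F xor F = F
Hence Statement 3 is false.

0 of the 3 statements are true (none).

0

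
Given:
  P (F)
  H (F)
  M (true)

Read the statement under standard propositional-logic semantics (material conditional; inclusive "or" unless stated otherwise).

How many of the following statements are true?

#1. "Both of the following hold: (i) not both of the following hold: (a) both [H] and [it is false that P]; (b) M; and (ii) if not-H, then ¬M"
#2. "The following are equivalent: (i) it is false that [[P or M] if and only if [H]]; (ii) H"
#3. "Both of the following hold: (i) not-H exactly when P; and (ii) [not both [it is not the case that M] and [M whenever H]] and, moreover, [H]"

0

#1: In symbols: ((H & ~P) nand M) & (~H -> ~M)

~P = ~F = T
H & ~P = F & T = F
(H & ~P) nand M = F nand T = T
~H = ~F = T
~M = ~T = F
~H -> ~M = T -> F = F
((H & ~P) nand M) & (~H -> ~M) = T & F = F
Thus #1 is false.

#2: Parsed as ~((P | M) <-> H) <-> H

P | M = F | T = T
(P | M) <-> H = T <-> F = F
~((P | M) <-> H) = ~F = T
~((P | M) <-> H) <-> H = T <-> F = F
Hence #2 is false.

#3: This is (~H <-> P) & ((~M nand (H -> M)) & H).

~H = ~F = T
~H <-> P = T <-> F = F
~M = ~T = F
H -> M = F -> T = T
~M nand (H -> M) = F nand T = T
(~M nand (H -> M)) & H = T & F = F
(~H <-> P) & ((~M nand (H -> M)) & H) = F & F = F
Thus #3 is false.

Count: 0.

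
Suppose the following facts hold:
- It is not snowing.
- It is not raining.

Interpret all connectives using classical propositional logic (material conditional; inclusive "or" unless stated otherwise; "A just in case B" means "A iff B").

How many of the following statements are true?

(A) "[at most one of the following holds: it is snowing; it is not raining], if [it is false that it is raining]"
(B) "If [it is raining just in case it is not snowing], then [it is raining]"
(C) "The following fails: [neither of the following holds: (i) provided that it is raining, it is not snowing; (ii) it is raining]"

3

Let S = "it is raining" (False), Q = "it is snowing" (False).

(A): Formalization: not S -> (Q nand not S)

not S = not False = True
not S = not False = True
Q nand not S = False nand True = True
not S -> (Q nand not S) = True -> True = True
So (A) is true.

(B): This is (S iff not Q) -> S.

not Q = not False = True
S iff not Q = False iff True = False
(S iff not Q) -> S = False -> False = True
Thus (B) is true.

(C): In symbols: not ((S -> not Q) nor S)

not Q = not False = True
S -> not Q = False -> True = True
(S -> not Q) nor S = True nor False = False
not ((S -> not Q) nor S) = not False = True
Thus (C) is true.

3 of the 3 statements are true ((A), (B), (C)).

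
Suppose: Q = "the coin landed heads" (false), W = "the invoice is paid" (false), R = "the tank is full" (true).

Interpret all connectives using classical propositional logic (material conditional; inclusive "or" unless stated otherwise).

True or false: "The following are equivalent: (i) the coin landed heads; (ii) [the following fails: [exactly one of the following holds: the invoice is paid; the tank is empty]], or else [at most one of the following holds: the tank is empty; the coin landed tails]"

false

This is Q <-> (~(W xor ~R) | (~R nand ~Q)).

~R = ~T = F
W xor ~R = F xor F = F
~(W xor ~R) = ~F = T
~R = ~T = F
~Q = ~F = T
~R nand ~Q = F nand T = T
~(W xor ~R) | (~R nand ~Q) = T | T = T
Q <-> (~(W xor ~R) | (~R nand ~Q)) = F <-> T = F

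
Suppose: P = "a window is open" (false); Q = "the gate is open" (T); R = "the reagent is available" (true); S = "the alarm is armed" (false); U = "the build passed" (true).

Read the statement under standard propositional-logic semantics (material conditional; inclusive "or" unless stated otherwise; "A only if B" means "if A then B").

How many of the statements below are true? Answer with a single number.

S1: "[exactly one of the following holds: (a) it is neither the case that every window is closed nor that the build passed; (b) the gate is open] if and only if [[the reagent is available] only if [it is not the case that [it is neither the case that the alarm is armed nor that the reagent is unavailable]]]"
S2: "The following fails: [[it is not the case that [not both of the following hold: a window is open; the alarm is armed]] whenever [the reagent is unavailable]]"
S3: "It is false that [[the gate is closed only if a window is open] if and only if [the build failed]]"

S1: This is ((~P nor U) xor Q) <-> (R -> ~(S nor ~R)).

~P = ~F = T
~P nor U = T nor T = F
(~P nor U) xor Q = F xor T = T
~R = ~T = F
S nor ~R = F nor F = T
~(S nor ~R) = ~T = F
R -> ~(S nor ~R) = T -> F = F
((~P nor U) xor Q) <-> (R -> ~(S nor ~R)) = T <-> F = F
So S1 is false.

S2: Parsed as ~(~R -> ~(P nand S))

~R = ~T = F
P nand S = F nand F = T
~(P nand S) = ~T = F
~R -> ~(P nand S) = F -> F = T
~(~R -> ~(P nand S)) = ~T = F
Thus S2 is false.

S3: Formalization: ~((~Q -> P) <-> ~U)

~Q = ~T = F
~Q -> P = F -> F = T
~U = ~T = F
(~Q -> P) <-> ~U = T <-> F = F
~((~Q -> P) <-> ~U) = ~F = T
So S3 is true.

True statements: 1 (S3).

1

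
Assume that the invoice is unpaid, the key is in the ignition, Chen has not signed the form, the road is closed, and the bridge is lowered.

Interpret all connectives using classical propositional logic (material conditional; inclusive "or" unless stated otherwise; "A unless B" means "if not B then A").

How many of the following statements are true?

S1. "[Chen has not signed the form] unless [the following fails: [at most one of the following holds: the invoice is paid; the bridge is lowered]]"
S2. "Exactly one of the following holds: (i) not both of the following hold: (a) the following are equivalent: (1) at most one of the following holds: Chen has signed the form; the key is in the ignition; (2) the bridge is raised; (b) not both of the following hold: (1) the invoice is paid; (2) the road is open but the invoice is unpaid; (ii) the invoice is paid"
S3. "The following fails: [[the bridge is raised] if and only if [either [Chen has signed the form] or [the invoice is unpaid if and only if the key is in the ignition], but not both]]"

Let D = "Chen has signed the form" (False), M = "the invoice is paid" (False), H = "the bridge is raised" (False), U = "the key is in the ignition" (True), K = "the road is closed" (True).

S1: Parsed as not D or not (M nand not H)

not D = not False = True
not H = not False = True
M nand not H = False nand True = True
not (M nand not H) = not True = False
not D or not (M nand not H) = True or False = True
So S1 is true.

S2: Formalization: (((D nand U) iff H) nand (M nand (not K and not M))) xor M

D nand U = False nand True = True
(D nand U) iff H = True iff False = False
not K = not True = False
not M = not False = True
not K and not M = False and True = False
M nand (not K and not M) = False nand False = True
((D nand U) iff H) nand (M nand (not K and not M)) = False nand True = True
(((D nand U) iff H) nand (M nand (not K and not M))) xor M = True xor False = True
So S2 is true.

S3: Formalization: not (H iff (D xor (not M iff U)))

not M = not False = True
not M iff U = True iff True = True
D xor (not M iff U) = False xor True = True
H iff (D xor (not M iff U)) = False iff True = False
not (H iff (D xor (not M iff U))) = not False = True
Thus S3 is true.

True statements: 3 (S1, S2, S3).

3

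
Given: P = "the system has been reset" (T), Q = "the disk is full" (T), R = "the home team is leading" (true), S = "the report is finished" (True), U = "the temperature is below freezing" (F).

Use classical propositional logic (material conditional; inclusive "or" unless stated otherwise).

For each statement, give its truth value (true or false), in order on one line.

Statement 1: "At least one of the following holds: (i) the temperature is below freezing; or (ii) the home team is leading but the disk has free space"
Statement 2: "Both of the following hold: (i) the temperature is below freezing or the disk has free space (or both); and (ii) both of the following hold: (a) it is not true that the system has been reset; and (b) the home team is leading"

Statement 1: This is U | (R & ~Q).

~Q = ~T = F
R & ~Q = T & F = F
U | (R & ~Q) = F | F = F
Hence Statement 1 is false.

Statement 2: Parsed as (U | ~Q) & (~P & R)

~Q = ~T = F
U | ~Q = F | F = F
~P = ~T = F
~P & R = F & T = F
(U | ~Q) & (~P & R) = F & F = F
Thus Statement 2 is false.

Statement 1 F; Statement 2 F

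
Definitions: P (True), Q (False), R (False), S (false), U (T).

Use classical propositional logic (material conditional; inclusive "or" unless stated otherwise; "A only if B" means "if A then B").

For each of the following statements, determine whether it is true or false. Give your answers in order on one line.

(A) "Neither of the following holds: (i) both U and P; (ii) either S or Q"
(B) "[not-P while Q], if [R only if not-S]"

(A) false / (B) false

(A): This is (U & P) nor (S | Q).

U & P = T & T = T
S | Q = F | F = F
(U & P) nor (S | Q) = T nor F = F
Thus (A) is false.

(B): Parsed as (R -> ~S) -> (~P & Q)

~S = ~F = T
R -> ~S = F -> T = T
~P = ~T = F
~P & Q = F & F = F
(R -> ~S) -> (~P & Q) = T -> F = F
Hence (B) is false.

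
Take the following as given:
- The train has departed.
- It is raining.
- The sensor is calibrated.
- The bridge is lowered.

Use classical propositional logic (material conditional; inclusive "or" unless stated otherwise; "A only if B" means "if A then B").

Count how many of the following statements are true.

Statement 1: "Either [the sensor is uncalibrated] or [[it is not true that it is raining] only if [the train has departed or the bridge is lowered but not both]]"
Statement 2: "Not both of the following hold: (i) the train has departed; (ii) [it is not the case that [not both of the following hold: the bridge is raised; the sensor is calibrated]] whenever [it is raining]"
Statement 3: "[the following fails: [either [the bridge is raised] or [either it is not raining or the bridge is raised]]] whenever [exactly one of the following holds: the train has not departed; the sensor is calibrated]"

Let R = "the sensor is calibrated" (True), Q = "it is raining" (True), P = "the train has departed" (True), S = "the bridge is raised" (False).

Statement 1: Formalization: not R or (not Q -> (P xor not S))

not R = not True = False
not Q = not True = False
not S = not False = True
P xor not S = True xor True = False
not Q -> (P xor not S) = False -> False = True
not R or (not Q -> (P xor not S)) = False or True = True
So Statement 1 is true.

Statement 2: Formalization: P nand (Q -> not (S nand R))

S nand R = False nand True = True
not (S nand R) = not True = False
Q -> not (S nand R) = True -> False = False
P nand (Q -> not (S nand R)) = True nand False = True
Hence Statement 2 is true.

Statement 3: Formalization: (not P xor R) -> not (S or (not Q or S))

not P = not True = False
not P xor R = False xor True = True
not Q = not True = False
not Q or S = False or False = False
S or (not Q or S) = False or False = False
not (S or (not Q or S)) = not False = True
(not P xor R) -> not (S or (not Q or S)) = True -> True = True
Hence Statement 3 is true.

3 of the 3 statements are true.

3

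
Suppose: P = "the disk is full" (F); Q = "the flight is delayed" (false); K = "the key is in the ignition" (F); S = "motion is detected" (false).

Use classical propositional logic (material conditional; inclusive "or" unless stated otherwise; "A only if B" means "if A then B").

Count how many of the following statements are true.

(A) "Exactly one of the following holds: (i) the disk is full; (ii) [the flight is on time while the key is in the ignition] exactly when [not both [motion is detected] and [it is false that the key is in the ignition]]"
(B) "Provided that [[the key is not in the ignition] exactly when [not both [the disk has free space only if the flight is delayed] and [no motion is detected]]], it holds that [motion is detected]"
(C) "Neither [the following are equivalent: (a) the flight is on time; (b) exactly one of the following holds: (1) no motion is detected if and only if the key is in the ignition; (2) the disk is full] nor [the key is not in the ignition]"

0

(A): This is P xor ((not Q and K) iff (S nand not K)).

not Q = not False = True
not Q and K = True and False = False
not K = not False = True
S nand not K = False nand True = True
(not Q and K) iff (S nand not K) = False iff True = False
P xor ((not Q and K) iff (S nand not K)) = False xor False = False
Thus (A) is false.

(B): In symbols: (not K iff ((not P -> Q) nand not S)) -> S

not K = not False = True
not P = not False = True
not P -> Q = True -> False = False
not S = not False = True
(not P -> Q) nand not S = False nand True = True
not K iff ((not P -> Q) nand not S) = True iff True = True
(not K iff ((not P -> Q) nand not S)) -> S = True -> False = False
So (B) is false.

(C): Formalization: (not Q iff ((not S iff K) xor P)) nor not K

not Q = not False = True
not S = not False = True
not S iff K = True iff False = False
(not S iff K) xor P = False xor False = False
not Q iff ((not S iff K) xor P) = True iff False = False
not K = not False = True
(not Q iff ((not S iff K) xor P)) nor not K = False nor True = False
Thus (C) is false.

0 of the 3 statements are true (none).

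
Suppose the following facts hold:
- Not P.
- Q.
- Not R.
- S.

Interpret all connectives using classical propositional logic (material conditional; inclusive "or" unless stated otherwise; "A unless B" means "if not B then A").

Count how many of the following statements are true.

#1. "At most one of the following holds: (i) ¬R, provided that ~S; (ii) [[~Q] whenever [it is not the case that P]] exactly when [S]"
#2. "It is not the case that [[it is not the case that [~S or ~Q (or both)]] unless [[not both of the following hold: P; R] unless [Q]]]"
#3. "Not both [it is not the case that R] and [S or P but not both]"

1

#1: This is (not S -> not R) nand ((not P -> not Q) iff S).

not S = not True = False
not R = not False = True
not S -> not R = False -> True = True
not P = not False = True
not Q = not True = False
not P -> not Q = True -> False = False
(not P -> not Q) iff S = False iff True = False
(not S -> not R) nand ((not P -> not Q) iff S) = True nand False = True
So #1 is true.

#2: Formalization: not (not (not S or not Q) or ((P nand R) or Q))

not S = not True = False
not Q = not True = False
not S or not Q = False or False = False
not (not S or not Q) = not False = True
P nand R = False nand False = True
(P nand R) or Q = True or True = True
not (not S or not Q) or ((P nand R) or Q) = True or True = True
not (not (not S or not Q) or ((P nand R) or Q)) = not True = False
Thus #2 is false.

#3: In symbols: not R nand (S xor P)

not R = not False = True
S xor P = True xor False = True
not R nand (S xor P) = True nand True = False
Thus #3 is false.

True statements: 1 (#1).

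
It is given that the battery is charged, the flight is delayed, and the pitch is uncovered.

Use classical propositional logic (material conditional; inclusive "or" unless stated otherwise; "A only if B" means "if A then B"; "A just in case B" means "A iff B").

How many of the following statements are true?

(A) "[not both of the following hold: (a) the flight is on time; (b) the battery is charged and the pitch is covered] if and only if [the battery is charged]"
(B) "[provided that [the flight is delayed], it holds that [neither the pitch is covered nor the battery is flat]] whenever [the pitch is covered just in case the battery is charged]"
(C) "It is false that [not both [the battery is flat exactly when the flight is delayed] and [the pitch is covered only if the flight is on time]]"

2

Let S = "the flight is delayed" (T), N = "the battery is charged" (T), P = "the pitch is covered" (F).

(A): This is (~S nand (N & P)) <-> N.

~S = ~T = F
N & P = T & F = F
~S nand (N & P) = F nand F = T
(~S nand (N & P)) <-> N = T <-> T = T
Hence (A) is true.

(B): Formalization: (P <-> N) -> (S -> (P nor ~N))

P <-> N = F <-> T = F
~N = ~T = F
P nor ~N = F nor F = T
S -> (P nor ~N) = T -> T = T
(P <-> N) -> (S -> (P nor ~N)) = F -> T = T
So (B) is true.

(C): Formalization: ~((~N <-> S) nand (P -> ~S))

~N = ~T = F
~N <-> S = F <-> T = F
~S = ~T = F
P -> ~S = F -> F = T
(~N <-> S) nand (P -> ~S) = F nand T = T
~((~N <-> S) nand (P -> ~S)) = ~T = F
Hence (C) is false.

Count: 2.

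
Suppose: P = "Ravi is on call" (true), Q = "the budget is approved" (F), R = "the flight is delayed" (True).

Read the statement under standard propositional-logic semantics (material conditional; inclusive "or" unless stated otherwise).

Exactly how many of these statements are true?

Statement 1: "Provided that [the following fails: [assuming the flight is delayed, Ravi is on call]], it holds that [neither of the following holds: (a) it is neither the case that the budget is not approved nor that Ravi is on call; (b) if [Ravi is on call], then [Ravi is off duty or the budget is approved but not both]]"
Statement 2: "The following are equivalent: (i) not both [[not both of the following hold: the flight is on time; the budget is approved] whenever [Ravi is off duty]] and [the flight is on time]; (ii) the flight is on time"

1

Statement 1: This is not (R -> P) -> ((not Q nor P) nor (P -> (not P xor Q))).

R -> P = True -> True = True
not (R -> P) = not True = False
not Q = not False = True
not Q nor P = True nor True = False
not P = not True = False
not P xor Q = False xor False = False
P -> (not P xor Q) = True -> False = False
(not Q nor P) nor (P -> (not P xor Q)) = False nor False = True
not (R -> P) -> ((not Q nor P) nor (P -> (not P xor Q))) = False -> True = True
Thus Statement 1 is true.

Statement 2: In symbols: ((not P -> (not R nand Q)) nand not R) iff not R

not P = not True = False
not R = not True = False
not R nand Q = False nand False = True
not P -> (not R nand Q) = False -> True = True
not R = not True = False
(not P -> (not R nand Q)) nand not R = True nand False = True
not R = not True = False
((not P -> (not R nand Q)) nand not R) iff not R = True iff False = False
Thus Statement 2 is false.

True statements: 1 (Statement 1).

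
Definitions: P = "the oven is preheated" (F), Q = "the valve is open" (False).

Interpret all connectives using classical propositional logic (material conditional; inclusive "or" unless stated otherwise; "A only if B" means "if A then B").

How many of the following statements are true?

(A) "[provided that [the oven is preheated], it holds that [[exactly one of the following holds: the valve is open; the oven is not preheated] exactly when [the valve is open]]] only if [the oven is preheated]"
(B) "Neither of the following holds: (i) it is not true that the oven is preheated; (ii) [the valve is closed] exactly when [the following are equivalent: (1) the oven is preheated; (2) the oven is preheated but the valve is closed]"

0

(A): Formalization: (P -> ((Q xor not P) iff Q)) -> P

not P = not False = True
Q xor not P = False xor True = True
(Q xor not P) iff Q = True iff False = False
P -> ((Q xor not P) iff Q) = False -> False = True
(P -> ((Q xor not P) iff Q)) -> P = True -> False = False
So (A) is false.

(B): Parsed as not P nor (not Q iff (P iff (P and not Q)))

not P = not False = True
not Q = not False = True
not Q = not False = True
P and not Q = False and True = False
P iff (P and not Q) = False iff False = True
not Q iff (P iff (P and not Q)) = True iff True = True
not P nor (not Q iff (P iff (P and not Q))) = True nor True = False
Thus (B) is false.

Count: 0.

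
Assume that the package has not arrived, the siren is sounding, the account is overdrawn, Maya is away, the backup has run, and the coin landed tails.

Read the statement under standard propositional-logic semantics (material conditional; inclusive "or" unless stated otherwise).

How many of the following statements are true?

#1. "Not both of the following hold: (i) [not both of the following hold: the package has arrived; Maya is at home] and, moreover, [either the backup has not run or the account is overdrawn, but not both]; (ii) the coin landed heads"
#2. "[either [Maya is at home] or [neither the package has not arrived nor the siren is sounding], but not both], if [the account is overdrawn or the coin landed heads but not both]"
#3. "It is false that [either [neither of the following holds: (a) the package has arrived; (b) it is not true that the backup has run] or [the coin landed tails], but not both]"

Let U = "the package has arrived" (F), N = "Maya is at home" (F), P = "the backup has run" (T), V = "the account is overdrawn" (T), R = "the coin landed heads" (F), D = "the siren is sounding" (T).

#1: This is ((U nand N) & (~P xor V)) nand R.

U nand N = F nand F = T
~P = ~T = F
~P xor V = F xor T = T
(U nand N) & (~P xor V) = T & T = T
((U nand N) & (~P xor V)) nand R = T nand F = T
Thus #1 is true.

#2: Formalization: (V xor R) -> (N xor (~U nor D))

V xor R = T xor F = T
~U = ~F = T
~U nor D = T nor T = F
N xor (~U nor D) = F xor F = F
(V xor R) -> (N xor (~U nor D)) = T -> F = F
Thus #2 is false.

#3: Parsed as ~((U nor ~P) xor ~R)

~P = ~T = F
U nor ~P = F nor F = T
~R = ~F = T
(U nor ~P) xor ~R = T xor T = F
~((U nor ~P) xor ~R) = ~F = T
Thus #3 is true.

Count: 2.

2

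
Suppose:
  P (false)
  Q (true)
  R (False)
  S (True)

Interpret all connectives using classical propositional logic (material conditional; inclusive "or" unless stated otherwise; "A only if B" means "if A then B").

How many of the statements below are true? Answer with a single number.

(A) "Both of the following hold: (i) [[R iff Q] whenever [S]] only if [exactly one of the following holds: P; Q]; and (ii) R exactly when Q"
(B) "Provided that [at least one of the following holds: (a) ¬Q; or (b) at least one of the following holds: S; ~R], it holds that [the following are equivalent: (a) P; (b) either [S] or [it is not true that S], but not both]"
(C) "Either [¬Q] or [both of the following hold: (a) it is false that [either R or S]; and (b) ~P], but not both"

0

(A): Formalization: ((S -> (R iff Q)) -> (P xor Q)) and (R iff Q)

R iff Q = False iff True = False
S -> (R iff Q) = True -> False = False
P xor Q = False xor True = True
(S -> (R iff Q)) -> (P xor Q) = False -> True = True
R iff Q = False iff True = False
((S -> (R iff Q)) -> (P xor Q)) and (R iff Q) = True and False = False
Thus (A) is false.

(B): Parsed as (not Q or (S or not R)) -> (P iff (S xor not S))

not Q = not True = False
not R = not False = True
S or not R = True or True = True
not Q or (S or not R) = False or True = True
not S = not True = False
S xor not S = True xor False = True
P iff (S xor not S) = False iff True = False
(not Q or (S or not R)) -> (P iff (S xor not S)) = True -> False = False
So (B) is false.

(C): Parsed as not Q xor (not (R or S) and not P)

not Q = not True = False
R or S = False or True = True
not (R or S) = not True = False
not P = not False = True
not (R or S) and not P = False and True = False
not Q xor (not (R or S) and not P) = False xor False = False
Hence (C) is false.

True statements: 0 (none).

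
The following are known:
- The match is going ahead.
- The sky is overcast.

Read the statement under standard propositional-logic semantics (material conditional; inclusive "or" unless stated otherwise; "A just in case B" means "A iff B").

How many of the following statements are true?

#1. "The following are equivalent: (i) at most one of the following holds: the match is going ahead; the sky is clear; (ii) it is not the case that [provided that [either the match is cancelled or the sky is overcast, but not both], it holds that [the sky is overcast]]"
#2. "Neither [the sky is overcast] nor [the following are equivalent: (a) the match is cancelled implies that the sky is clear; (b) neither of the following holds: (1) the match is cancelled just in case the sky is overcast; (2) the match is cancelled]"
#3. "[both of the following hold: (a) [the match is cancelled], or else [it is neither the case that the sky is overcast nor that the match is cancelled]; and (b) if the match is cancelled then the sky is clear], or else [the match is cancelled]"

0

Let H = "the match is cancelled" (False), W = "the sky is overcast" (True).

#1: In symbols: (not H nand not W) iff not ((H xor W) -> W)

not H = not False = True
not W = not True = False
not H nand not W = True nand False = True
H xor W = False xor True = True
(H xor W) -> W = True -> True = True
not ((H xor W) -> W) = not True = False
(not H nand not W) iff not ((H xor W) -> W) = True iff False = False
So #1 is false.

#2: In symbols: W nor ((H -> not W) iff ((H iff W) nor H))

not W = not True = False
H -> not W = False -> False = True
H iff W = False iff True = False
(H iff W) nor H = False nor False = True
(H -> not W) iff ((H iff W) nor H) = True iff True = True
W nor ((H -> not W) iff ((H iff W) nor H)) = True nor True = False
Hence #2 is false.

#3: Formalization: ((H or (W nor H)) and (H -> not W)) or H

W nor H = True nor False = False
H or (W nor H) = False or False = False
not W = not True = False
H -> not W = False -> False = True
(H or (W nor H)) and (H -> not W) = False and True = False
((H or (W nor H)) and (H -> not W)) or H = False or False = False
Hence #3 is false.

True statements: 0 (none).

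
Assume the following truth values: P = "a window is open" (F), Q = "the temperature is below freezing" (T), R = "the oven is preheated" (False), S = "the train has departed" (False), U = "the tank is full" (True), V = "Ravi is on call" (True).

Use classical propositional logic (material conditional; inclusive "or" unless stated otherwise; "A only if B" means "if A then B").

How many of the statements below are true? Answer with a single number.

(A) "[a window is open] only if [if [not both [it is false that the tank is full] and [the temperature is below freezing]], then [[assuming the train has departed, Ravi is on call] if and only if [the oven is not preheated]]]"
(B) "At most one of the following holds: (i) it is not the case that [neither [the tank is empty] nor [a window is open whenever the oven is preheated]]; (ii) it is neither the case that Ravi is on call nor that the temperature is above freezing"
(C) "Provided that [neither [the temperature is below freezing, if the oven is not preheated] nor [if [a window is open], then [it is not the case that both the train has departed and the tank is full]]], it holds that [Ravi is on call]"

(A): This is P -> ((~U nand Q) -> ((S -> V) <-> ~R)).

~U = ~T = F
~U nand Q = F nand T = T
S -> V = F -> T = T
~R = ~F = T
(S -> V) <-> ~R = T <-> T = T
(~U nand Q) -> ((S -> V) <-> ~R) = T -> T = T
P -> ((~U nand Q) -> ((S -> V) <-> ~R)) = F -> T = T
Thus (A) is true.

(B): In symbols: ~(~U nor (R -> P)) nand (V nor ~Q)

~U = ~T = F
R -> P = F -> F = T
~U nor (R -> P) = F nor T = F
~(~U nor (R -> P)) = ~F = T
~Q = ~T = F
V nor ~Q = T nor F = F
~(~U nor (R -> P)) nand (V nor ~Q) = T nand F = T
Hence (B) is true.

(C): In symbols: ((~R -> Q) nor (P -> (S nand U))) -> V

~R = ~F = T
~R -> Q = T -> T = T
S nand U = F nand T = T
P -> (S nand U) = F -> T = T
(~R -> Q) nor (P -> (S nand U)) = T nor T = F
((~R -> Q) nor (P -> (S nand U))) -> V = F -> T = T
Hence (C) is true.

3 of the 3 statements are true ((A), (B), (C)).

3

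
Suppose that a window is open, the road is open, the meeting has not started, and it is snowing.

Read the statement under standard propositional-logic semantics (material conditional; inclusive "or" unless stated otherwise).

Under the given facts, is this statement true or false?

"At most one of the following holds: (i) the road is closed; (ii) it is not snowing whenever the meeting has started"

true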